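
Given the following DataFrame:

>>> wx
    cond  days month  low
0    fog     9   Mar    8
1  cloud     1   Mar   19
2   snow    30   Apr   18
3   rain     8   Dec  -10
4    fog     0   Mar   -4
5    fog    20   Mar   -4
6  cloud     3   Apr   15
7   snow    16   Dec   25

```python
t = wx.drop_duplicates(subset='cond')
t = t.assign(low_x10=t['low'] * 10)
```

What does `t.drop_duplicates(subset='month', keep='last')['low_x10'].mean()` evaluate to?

90.0

drop duplicate cond (keep=first):
    cond  days month  low
0    fog     9   Mar    8
1  cloud     1   Mar   19
2   snow    30   Apr   18
3   rain     8   Dec  -10
add column low_x10 = t['low'] * 10:
    cond  days month  low  low_x10
0    fog     9   Mar    8       80
1  cloud     1   Mar   19      190
2   snow    30   Apr   18      180
3   rain     8   Dec  -10     -100
drop duplicate month (keep=last):
    cond  days month  low  low_x10
1  cloud     1   Mar   19      190
2   snow    30   Apr   18      180
3   rain     8   Dec  -10     -100
The mean of column 'low_x10' is 90.0.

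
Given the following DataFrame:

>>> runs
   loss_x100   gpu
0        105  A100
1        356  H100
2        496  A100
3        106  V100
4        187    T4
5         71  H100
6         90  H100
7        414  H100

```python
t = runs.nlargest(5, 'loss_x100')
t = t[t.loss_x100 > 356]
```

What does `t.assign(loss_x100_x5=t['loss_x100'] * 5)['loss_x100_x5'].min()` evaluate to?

take 5 rows with largest loss_x100:
   loss_x100   gpu
2        496  A100
7        414  H100
1        356  H100
4        187    T4
3        106  V100
filter rows where loss_x100 > 356:
   loss_x100   gpu
2        496  A100
7        414  H100
add column loss_x100_x5 = t['loss_x100'] * 5:
   loss_x100   gpu  loss_x100_x5
2        496  A100          2480
7        414  H100          2070
Reading off the min of column 'loss_x100_x5', we get 2070.

2070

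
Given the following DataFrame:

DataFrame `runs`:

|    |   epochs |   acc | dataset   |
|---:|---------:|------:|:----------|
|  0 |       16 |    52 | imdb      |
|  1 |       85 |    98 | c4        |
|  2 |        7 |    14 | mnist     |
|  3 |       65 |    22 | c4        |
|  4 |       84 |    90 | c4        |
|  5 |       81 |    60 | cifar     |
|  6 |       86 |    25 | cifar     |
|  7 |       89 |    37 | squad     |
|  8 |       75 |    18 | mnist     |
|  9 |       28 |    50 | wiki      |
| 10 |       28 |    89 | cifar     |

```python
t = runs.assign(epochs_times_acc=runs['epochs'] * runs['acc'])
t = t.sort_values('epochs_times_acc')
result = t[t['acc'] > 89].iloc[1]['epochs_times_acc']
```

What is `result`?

8330

add column epochs_times_acc = runs['epochs'] * runs['acc']:
    epochs  acc dataset  epochs_times_acc
0       16   52    imdb               832
1       85   98      c4              8330
2        7   14   mnist                98
3       65   22      c4              1430
4       84   90      c4              7560
5       81   60   cifar              4860
6       86   25   cifar              2150
7       89   37   squad              3293
8       75   18   mnist              1350
9       28   50    wiki              1400
10      28   89   cifar              2492
sort by epochs_times_acc:
    epochs  acc dataset  epochs_times_acc
2        7   14   mnist                98
0       16   52    imdb               832
8       75   18   mnist              1350
9       28   50    wiki              1400
3       65   22      c4              1430
6       86   25   cifar              2150
10      28   89   cifar              2492
7       89   37   squad              3293
5       81   60   cifar              4860
4       84   90      c4              7560
1       85   98      c4              8330
filter rows where acc > 89:
   epochs  acc dataset  epochs_times_acc
4      84   90      c4              7560
1      85   98      c4              8330
The value at position 1, column 'epochs_times_acc' is 8330.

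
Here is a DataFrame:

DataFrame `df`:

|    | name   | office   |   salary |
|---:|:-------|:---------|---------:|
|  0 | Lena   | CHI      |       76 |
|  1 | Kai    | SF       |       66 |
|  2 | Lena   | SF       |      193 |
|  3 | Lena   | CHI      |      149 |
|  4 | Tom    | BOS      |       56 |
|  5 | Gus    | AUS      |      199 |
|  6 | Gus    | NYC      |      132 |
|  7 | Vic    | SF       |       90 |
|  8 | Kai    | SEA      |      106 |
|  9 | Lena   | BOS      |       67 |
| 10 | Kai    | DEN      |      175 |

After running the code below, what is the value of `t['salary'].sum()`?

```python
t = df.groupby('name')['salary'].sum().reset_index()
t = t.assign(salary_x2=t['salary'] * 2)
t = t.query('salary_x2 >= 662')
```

1163

group by name, sum of salary:
name
Gus     331
Kai     347
Lena    485
Tom      56
Vic      90
Name: salary, dtype: int64
reset_index():
   name  salary
0   Gus     331
1   Kai     347
2  Lena     485
3   Tom      56
4   Vic      90
add column salary_x2 = t['salary'] * 2:
   name  salary  salary_x2
0   Gus     331        662
1   Kai     347        694
2  Lena     485        970
3   Tom      56        112
4   Vic      90        180
filter rows where salary_x2 >= 662:
   name  salary  salary_x2
0   Gus     331        662
1   Kai     347        694
2  Lena     485        970
sum of column 'salary' → 1163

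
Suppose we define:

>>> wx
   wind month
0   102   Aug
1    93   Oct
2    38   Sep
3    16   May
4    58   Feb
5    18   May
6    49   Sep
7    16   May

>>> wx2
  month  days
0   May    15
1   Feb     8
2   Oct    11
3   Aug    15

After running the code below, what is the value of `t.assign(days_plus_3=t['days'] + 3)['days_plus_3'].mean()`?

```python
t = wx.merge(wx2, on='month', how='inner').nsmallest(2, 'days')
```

merge on 'month' (how='inner') → 6 rows:
   wind month  days
0   102   Aug    15
1    93   Oct    11
2    16   May    15
3    58   Feb     8
4    18   May    15
5    16   May    15
take 2 rows with smallest days:
   wind month  days
3    58   Feb     8
1    93   Oct    11
add column days_plus_3 = t['days'] + 3:
   wind month  days  days_plus_3
3    58   Feb     8           11
1    93   Oct    11           14
Finally, mean of column 'days_plus_3' = 12.5.

12.5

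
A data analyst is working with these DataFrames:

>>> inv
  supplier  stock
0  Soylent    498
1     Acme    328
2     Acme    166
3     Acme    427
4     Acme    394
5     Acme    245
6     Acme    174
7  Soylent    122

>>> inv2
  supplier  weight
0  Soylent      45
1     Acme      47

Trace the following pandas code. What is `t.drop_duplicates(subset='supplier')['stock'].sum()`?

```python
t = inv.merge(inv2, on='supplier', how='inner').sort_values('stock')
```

288

merge on 'supplier' (how='inner') → 8 rows:
  supplier  stock  weight
0  Soylent    498      45
1     Acme    328      47
2     Acme    166      47
3     Acme    427      47
4     Acme    394      47
5     Acme    245      47
6     Acme    174      47
7  Soylent    122      45
sort by stock:
  supplier  stock  weight
7  Soylent    122      45
2     Acme    166      47
6     Acme    174      47
5     Acme    245      47
1     Acme    328      47
4     Acme    394      47
3     Acme    427      47
0  Soylent    498      45
drop duplicate supplier (keep=first):
  supplier  stock  weight
7  Soylent    122      45
2     Acme    166      47
Taking the sum of column 'stock' gives 288.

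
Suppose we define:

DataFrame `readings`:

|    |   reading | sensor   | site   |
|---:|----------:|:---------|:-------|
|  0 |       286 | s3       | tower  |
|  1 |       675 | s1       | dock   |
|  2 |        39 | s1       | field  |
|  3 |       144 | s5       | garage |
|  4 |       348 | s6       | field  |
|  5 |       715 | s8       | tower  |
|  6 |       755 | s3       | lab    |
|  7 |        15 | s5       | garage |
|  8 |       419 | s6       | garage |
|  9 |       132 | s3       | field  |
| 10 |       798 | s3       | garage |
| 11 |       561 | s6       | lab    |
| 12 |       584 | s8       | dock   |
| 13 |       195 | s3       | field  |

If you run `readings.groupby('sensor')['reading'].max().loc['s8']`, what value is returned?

715

group by sensor, max of reading:
sensor
s1    675
s3    798
s5    144
s6    561
s8    715
Name: reading, dtype: int64
So loc['s8'] = 715.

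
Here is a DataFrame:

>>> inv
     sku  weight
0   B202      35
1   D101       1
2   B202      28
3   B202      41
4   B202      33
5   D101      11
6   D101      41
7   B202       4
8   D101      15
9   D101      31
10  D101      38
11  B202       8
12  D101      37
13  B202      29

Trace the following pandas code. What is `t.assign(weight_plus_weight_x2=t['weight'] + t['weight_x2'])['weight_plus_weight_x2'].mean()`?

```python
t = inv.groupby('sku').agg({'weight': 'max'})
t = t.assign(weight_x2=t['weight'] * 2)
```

123.0

group by sku, max of weight:
      weight
sku         
B202      41
D101      41
add column weight_x2 = t['weight'] * 2:
      weight  weight_x2
sku                    
B202      41         82
D101      41         82
add column weight_plus_weight_x2 = t['weight'] + t['weight_x2']:
      weight  weight_x2  weight_plus_weight_x2
sku                                           
B202      41         82                    123
D101      41         82                    123
Finally, mean of column 'weight_plus_weight_x2' = 123.0.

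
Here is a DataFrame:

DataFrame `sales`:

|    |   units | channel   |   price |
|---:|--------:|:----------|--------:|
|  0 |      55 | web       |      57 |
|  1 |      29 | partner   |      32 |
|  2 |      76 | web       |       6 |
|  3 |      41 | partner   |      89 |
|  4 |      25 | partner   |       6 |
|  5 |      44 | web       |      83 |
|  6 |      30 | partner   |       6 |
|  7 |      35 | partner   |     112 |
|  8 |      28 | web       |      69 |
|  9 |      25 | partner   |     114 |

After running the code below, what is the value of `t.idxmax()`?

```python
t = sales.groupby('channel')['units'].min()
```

web

group by channel, min of units:
channel
partner    25
web        28
Name: units, dtype: int64
Hence web.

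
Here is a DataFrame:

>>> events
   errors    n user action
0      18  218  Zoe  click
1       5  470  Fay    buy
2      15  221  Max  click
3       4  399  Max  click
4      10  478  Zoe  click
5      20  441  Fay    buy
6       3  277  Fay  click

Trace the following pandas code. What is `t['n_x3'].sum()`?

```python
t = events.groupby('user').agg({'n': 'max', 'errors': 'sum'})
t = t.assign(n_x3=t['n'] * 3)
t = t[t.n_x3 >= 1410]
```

2844

group by user: max(n), sum(errors):
        n  errors
user             
Fay   470      28
Max   399      19
Zoe   478      28
add column n_x3 = t['n'] * 3:
        n  errors  n_x3
user                   
Fay   470      28  1410
Max   399      19  1197
Zoe   478      28  1434
filter rows where n_x3 >= 1410:
        n  errors  n_x3
user                   
Fay   470      28  1410
Zoe   478      28  1434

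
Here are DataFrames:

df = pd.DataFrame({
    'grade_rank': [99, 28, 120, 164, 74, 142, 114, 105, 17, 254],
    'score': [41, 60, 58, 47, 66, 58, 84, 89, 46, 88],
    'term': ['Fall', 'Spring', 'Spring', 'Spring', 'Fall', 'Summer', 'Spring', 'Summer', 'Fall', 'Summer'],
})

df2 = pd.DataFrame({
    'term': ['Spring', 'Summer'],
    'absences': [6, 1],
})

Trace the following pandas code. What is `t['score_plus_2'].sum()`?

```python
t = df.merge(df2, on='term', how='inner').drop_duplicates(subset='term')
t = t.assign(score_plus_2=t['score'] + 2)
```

merge on 'term' (how='inner') → 7 rows:
   grade_rank  score    term  absences
0          28     60  Spring         6
1         120     58  Spring         6
2         164     47  Spring         6
3         142     58  Summer         1
4         114     84  Spring         6
5         105     89  Summer         1
6         254     88  Summer         1
drop duplicate term (keep=first):
   grade_rank  score    term  absences
0          28     60  Spring         6
3         142     58  Summer         1
add column score_plus_2 = t['score'] + 2:
   grade_rank  score    term  absences  score_plus_2
0          28     60  Spring         6            62
3         142     58  Summer         1            60
sum of column 'score_plus_2' → 122

122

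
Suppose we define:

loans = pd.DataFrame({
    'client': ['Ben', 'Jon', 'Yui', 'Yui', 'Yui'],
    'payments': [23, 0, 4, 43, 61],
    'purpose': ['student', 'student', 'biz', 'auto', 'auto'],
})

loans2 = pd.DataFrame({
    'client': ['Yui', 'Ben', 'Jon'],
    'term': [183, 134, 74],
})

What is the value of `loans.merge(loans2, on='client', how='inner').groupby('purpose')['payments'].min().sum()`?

47

merge on 'client' (how='inner') → 5 rows:
  client  payments  purpose  term
0    Ben        23  student   134
1    Jon         0  student    74
2    Yui         4      biz   183
3    Yui        43     auto   183
4    Yui        61     auto   183
group by purpose, min of payments:
purpose
auto       43
biz         4
student     0
Name: payments, dtype: int64
sum of the resulting series → 47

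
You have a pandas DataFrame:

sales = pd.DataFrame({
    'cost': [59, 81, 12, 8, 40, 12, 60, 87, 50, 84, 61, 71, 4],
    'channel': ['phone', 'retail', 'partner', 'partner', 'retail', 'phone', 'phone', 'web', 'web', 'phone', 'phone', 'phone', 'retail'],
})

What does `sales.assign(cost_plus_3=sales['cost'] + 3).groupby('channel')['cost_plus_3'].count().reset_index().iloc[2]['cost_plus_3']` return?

3

add column cost_plus_3 = sales['cost'] + 3:
    cost  channel  cost_plus_3
0     59    phone           62
1     81   retail           84
2     12  partner           15
3      8  partner           11
4     40   retail           43
5     12    phone           15
6     60    phone           63
7     87      web           90
8     50      web           53
9     84    phone           87
10    61    phone           64
11    71    phone           74
12     4   retail            7
group by channel, count of cost_plus_3:
channel
partner    2
phone      6
retail     3
web        2
Name: cost_plus_3, dtype: int64
reset_index():
   channel  cost_plus_3
0  partner            2
1    phone            6
2   retail            3
3      web            2
Finally, value at position 2, column 'cost_plus_3' = 3.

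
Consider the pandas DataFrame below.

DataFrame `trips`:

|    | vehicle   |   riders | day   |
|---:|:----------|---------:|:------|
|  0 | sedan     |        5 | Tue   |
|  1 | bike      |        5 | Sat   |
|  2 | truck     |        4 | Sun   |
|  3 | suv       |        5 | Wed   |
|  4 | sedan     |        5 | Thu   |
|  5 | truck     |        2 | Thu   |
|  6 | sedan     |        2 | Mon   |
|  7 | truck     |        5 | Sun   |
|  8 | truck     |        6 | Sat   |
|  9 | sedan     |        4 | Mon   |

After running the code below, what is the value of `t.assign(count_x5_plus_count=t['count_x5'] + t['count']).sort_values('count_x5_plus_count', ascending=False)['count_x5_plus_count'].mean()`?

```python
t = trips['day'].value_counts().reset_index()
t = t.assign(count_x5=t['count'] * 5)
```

10.0

value_counts of day:
day
Sat    2
Sun    2
Thu    2
Mon    2
Tue    1
Wed    1
Name: count, dtype: int64
reset_index():
   day  count
0  Sat      2
1  Sun      2
2  Thu      2
3  Mon      2
4  Tue      1
5  Wed      1
add column count_x5 = t['count'] * 5:
   day  count  count_x5
0  Sat      2        10
1  Sun      2        10
2  Thu      2        10
3  Mon      2        10
4  Tue      1         5
5  Wed      1         5
add column count_x5_plus_count = t['count_x5'] + t['count']:
   day  count  count_x5  count_x5_plus_count
0  Sat      2        10                   12
1  Sun      2        10                   12
2  Thu      2        10                   12
3  Mon      2        10                   12
4  Tue      1         5                    6
5  Wed      1         5                    6
sort by count_x5_plus_count descending:
   day  count  count_x5  count_x5_plus_count
0  Sat      2        10                   12
1  Sun      2        10                   12
2  Thu      2        10                   12
3  Mon      2        10                   12
4  Tue      1         5                    6
5  Wed      1         5                    6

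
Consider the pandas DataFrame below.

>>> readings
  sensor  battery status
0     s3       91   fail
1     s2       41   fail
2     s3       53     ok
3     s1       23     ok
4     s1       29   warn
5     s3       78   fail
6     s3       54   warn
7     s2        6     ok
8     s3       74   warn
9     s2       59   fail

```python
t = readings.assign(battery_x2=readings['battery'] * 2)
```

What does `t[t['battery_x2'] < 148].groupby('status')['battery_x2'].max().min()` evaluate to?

106

add column battery_x2 = readings['battery'] * 2:
  sensor  battery status  battery_x2
0     s3       91   fail         182
1     s2       41   fail          82
2     s3       53     ok         106
3     s1       23     ok          46
4     s1       29   warn          58
5     s3       78   fail         156
6     s3       54   warn         108
7     s2        6     ok          12
8     s3       74   warn         148
9     s2       59   fail         118
filter rows where battery_x2 < 148:
  sensor  battery status  battery_x2
1     s2       41   fail          82
2     s3       53     ok         106
3     s1       23     ok          46
4     s1       29   warn          58
6     s3       54   warn         108
7     s2        6     ok          12
9     s2       59   fail         118
group by status, max of battery_x2:
status
fail    118
ok      106
warn    108
Name: battery_x2, dtype: int64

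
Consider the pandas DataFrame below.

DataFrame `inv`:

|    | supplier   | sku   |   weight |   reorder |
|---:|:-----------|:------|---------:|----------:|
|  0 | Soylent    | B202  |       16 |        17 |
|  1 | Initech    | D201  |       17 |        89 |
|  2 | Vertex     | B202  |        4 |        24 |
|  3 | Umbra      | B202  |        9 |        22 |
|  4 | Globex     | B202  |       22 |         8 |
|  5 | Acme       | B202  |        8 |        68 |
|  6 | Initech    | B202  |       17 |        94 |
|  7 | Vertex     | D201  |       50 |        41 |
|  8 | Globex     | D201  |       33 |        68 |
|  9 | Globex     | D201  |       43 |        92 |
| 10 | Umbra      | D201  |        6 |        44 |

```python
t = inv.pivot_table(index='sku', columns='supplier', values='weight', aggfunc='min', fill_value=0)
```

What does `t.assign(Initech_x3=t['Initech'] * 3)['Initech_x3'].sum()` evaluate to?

102

pivot: rows=sku, cols=supplier, min(weight):
supplier  Acme  Globex  Initech  Soylent  Umbra  Vertex
sku                                                    
B202         8      22       17       16      9       4
D201         0      33       17        0      6      50
add column Initech_x3 = t['Initech'] * 3:
supplier  Acme  Globex  Initech  Soylent  Umbra  Vertex  Initech_x3
sku                                                                
B202         8      22       17       16      9       4          51
D201         0      33       17        0      6      50          51
Taking the sum of column 'Initech_x3' gives 102.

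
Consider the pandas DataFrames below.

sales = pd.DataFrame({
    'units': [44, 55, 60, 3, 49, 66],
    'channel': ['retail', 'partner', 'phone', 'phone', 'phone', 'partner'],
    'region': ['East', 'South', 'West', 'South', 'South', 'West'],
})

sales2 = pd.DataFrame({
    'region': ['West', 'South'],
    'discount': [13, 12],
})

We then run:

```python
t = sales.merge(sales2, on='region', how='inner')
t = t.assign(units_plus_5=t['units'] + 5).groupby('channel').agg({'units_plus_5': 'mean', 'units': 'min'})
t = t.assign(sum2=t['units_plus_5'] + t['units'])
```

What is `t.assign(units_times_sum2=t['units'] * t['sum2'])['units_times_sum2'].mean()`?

3381.75

merge on 'region' (how='inner') → 5 rows:
   units  channel region  discount
0     55  partner  South        12
1     60    phone   West        13
2      3    phone  South        12
3     49    phone  South        12
4     66  partner   West        13
add column units_plus_5 = t['units'] + 5:
   units  channel region  discount  units_plus_5
0     55  partner  South        12            60
1     60    phone   West        13            65
2      3    phone  South        12             8
3     49    phone  South        12            54
4     66  partner   West        13            71
group by channel: mean(units_plus_5), min(units):
         units_plus_5  units
channel                     
partner     65.500000     55
phone       42.333333      3
add column sum2 = t['units_plus_5'] + t['units']:
         units_plus_5  units        sum2
channel                                 
partner     65.500000     55  120.500000
phone       42.333333      3   45.333333
add column units_times_sum2 = t['units'] * t['sum2']:
         units_plus_5  units        sum2  units_times_sum2
channel                                                   
partner     65.500000     55  120.500000            6627.5
phone       42.333333      3   45.333333             136.0
Reading off the mean of column 'units_times_sum2', we get 3381.75.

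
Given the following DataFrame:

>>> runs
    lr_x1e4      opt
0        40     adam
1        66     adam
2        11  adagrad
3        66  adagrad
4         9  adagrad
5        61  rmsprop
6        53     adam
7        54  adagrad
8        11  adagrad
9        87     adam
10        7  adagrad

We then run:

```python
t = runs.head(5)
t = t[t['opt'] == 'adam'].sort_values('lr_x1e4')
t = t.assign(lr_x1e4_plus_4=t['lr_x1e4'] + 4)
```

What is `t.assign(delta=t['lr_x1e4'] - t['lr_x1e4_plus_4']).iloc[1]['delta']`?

-4

take first 5 rows:
   lr_x1e4      opt
0       40     adam
1       66     adam
2       11  adagrad
3       66  adagrad
4        9  adagrad
filter rows where opt == 'adam':
   lr_x1e4   opt
0       40  adam
1       66  adam
sort by lr_x1e4:
   lr_x1e4   opt
0       40  adam
1       66  adam
add column lr_x1e4_plus_4 = t['lr_x1e4'] + 4:
   lr_x1e4   opt  lr_x1e4_plus_4
0       40  adam              44
1       66  adam              70
add column delta = t['lr_x1e4'] - t['lr_x1e4_plus_4']:
   lr_x1e4   opt  lr_x1e4_plus_4  delta
0       40  adam              44     -4
1       66  adam              70     -4
Reading off the value at position 1, column 'delta', we get -4.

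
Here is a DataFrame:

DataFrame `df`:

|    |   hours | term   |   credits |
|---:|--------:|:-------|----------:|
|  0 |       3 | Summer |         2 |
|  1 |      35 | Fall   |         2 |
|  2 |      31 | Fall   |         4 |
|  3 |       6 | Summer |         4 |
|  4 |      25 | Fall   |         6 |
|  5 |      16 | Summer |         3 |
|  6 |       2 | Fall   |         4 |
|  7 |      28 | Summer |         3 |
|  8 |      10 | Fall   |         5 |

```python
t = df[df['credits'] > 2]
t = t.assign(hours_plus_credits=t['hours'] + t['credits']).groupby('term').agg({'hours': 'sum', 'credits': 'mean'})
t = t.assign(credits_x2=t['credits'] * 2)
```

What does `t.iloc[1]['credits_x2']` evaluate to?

6.66666666667

filter rows where credits > 2:
   hours    term  credits
2     31    Fall        4
3      6  Summer        4
4     25    Fall        6
5     16  Summer        3
6      2    Fall        4
7     28  Summer        3
8     10    Fall        5
add column hours_plus_credits = t['hours'] + t['credits']:
   hours    term  credits  hours_plus_credits
2     31    Fall        4                  35
3      6  Summer        4                  10
4     25    Fall        6                  31
5     16  Summer        3                  19
6      2    Fall        4                   6
7     28  Summer        3                  31
8     10    Fall        5                  15
group by term: sum(hours), mean(credits):
        hours   credits
term                   
Fall       68  4.750000
Summer     50  3.333333
add column credits_x2 = t['credits'] * 2:
        hours   credits  credits_x2
term                               
Fall       68  4.750000    9.500000
Summer     50  3.333333    6.666667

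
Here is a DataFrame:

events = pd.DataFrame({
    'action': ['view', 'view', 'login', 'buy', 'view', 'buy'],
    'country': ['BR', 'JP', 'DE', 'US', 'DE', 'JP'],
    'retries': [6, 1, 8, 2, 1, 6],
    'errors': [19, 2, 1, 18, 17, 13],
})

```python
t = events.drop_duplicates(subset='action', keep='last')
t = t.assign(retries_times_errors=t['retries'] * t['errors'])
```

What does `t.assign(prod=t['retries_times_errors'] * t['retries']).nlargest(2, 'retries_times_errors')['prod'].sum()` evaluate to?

drop duplicate action (keep=last):
  action country  retries  errors
2  login      DE        8       1
4   view      DE        1      17
5    buy      JP        6      13
add column retries_times_errors = t['retries'] * t['errors']:
  action country  retries  errors  retries_times_errors
2  login      DE        8       1                     8
4   view      DE        1      17                    17
5    buy      JP        6      13                    78
add column prod = t['retries_times_errors'] * t['retries']:
  action country  retries  errors  retries_times_errors  prod
2  login      DE        8       1                     8    64
4   view      DE        1      17                    17    17
5    buy      JP        6      13                    78   468
take 2 rows with largest retries_times_errors:
  action country  retries  errors  retries_times_errors  prod
5    buy      JP        6      13                    78   468
4   view      DE        1      17                    17    17

485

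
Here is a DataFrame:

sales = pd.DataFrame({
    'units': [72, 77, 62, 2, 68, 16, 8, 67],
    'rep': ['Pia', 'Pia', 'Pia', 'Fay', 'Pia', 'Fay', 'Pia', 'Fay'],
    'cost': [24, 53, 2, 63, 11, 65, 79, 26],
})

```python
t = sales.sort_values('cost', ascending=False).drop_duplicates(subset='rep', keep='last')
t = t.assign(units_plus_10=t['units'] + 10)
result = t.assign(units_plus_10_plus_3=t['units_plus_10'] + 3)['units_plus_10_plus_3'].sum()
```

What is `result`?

155

sort by cost descending:
   units  rep  cost
6      8  Pia    79
5     16  Fay    65
3      2  Fay    63
1     77  Pia    53
7     67  Fay    26
0     72  Pia    24
4     68  Pia    11
2     62  Pia     2
drop duplicate rep (keep=last):
   units  rep  cost
7     67  Fay    26
2     62  Pia     2
add column units_plus_10 = t['units'] + 10:
   units  rep  cost  units_plus_10
7     67  Fay    26             77
2     62  Pia     2             72
add column units_plus_10_plus_3 = t['units_plus_10'] + 3:
   units  rep  cost  units_plus_10  units_plus_10_plus_3
7     67  Fay    26             77                    80
2     62  Pia     2             72                    75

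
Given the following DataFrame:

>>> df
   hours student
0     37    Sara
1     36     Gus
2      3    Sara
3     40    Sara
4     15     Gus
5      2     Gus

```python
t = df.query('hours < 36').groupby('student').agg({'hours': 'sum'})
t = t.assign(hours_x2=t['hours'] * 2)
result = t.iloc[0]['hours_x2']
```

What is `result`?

34

filter rows where hours < 36:
   hours student
2      3    Sara
4     15     Gus
5      2     Gus
group by student, sum of hours:
         hours
student       
Gus         17
Sara         3
add column hours_x2 = t['hours'] * 2:
         hours  hours_x2
student                 
Gus         17        34
Sara         3         6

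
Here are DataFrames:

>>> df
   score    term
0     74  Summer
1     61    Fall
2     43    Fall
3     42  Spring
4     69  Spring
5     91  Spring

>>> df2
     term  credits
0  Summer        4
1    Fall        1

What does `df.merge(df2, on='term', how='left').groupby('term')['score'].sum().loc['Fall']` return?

merge on 'term' (how='left') → 6 rows:
   score    term  credits
0     74  Summer      4.0
1     61    Fall      1.0
2     43    Fall      1.0
3     42  Spring      NaN
4     69  Spring      NaN
5     91  Spring      NaN
group by term, sum of score:
term
Fall      104
Spring    202
Summer     74
Name: score, dtype: int64
The value at index 'Fall' is 104.

104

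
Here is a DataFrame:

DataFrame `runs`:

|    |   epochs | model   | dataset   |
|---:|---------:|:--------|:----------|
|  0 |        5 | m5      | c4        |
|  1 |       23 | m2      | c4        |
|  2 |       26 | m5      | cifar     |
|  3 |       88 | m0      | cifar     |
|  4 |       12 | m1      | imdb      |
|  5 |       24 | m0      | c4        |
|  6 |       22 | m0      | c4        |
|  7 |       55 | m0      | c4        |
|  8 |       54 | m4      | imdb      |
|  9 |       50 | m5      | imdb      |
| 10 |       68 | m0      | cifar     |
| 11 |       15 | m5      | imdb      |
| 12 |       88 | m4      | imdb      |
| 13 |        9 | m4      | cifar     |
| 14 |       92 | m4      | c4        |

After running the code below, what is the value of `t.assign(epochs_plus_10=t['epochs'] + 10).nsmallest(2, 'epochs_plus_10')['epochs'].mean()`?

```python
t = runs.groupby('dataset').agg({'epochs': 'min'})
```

group by dataset, min of epochs:
         epochs
dataset        
c4            5
cifar         9
imdb         12
add column epochs_plus_10 = t['epochs'] + 10:
         epochs  epochs_plus_10
dataset                        
c4            5              15
cifar         9              19
imdb         12              22
take 2 rows with smallest epochs_plus_10:
         epochs  epochs_plus_10
dataset                        
c4            5              15
cifar         9              19

7.0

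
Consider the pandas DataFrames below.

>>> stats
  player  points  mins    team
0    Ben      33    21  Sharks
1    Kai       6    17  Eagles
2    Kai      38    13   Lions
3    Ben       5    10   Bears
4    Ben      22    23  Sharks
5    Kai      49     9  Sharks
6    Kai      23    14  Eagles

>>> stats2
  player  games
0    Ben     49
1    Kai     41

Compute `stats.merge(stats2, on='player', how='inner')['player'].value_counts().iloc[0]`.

4

merge on 'player' (how='inner') → 7 rows:
  player  points  mins    team  games
0    Ben      33    21  Sharks     49
1    Kai       6    17  Eagles     41
2    Kai      38    13   Lions     41
3    Ben       5    10   Bears     49
4    Ben      22    23  Sharks     49
5    Kai      49     9  Sharks     41
6    Kai      23    14  Eagles     41
value_counts of player:
player
Kai    4
Ben    3
Name: count, dtype: int64
Reading off the value at position 0, we get 4.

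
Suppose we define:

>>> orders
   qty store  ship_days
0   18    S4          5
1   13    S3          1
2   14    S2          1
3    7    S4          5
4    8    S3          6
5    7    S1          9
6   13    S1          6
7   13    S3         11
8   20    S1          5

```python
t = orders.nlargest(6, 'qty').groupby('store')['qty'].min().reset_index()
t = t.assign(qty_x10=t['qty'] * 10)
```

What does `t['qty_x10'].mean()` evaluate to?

145.0

take 6 rows with largest qty:
   qty store  ship_days
8   20    S1          5
0   18    S4          5
2   14    S2          1
1   13    S3          1
6   13    S1          6
7   13    S3         11
group by store, min of qty:
store
S1    13
S2    14
S3    13
S4    18
Name: qty, dtype: int64
reset_index():
  store  qty
0    S1   13
1    S2   14
2    S3   13
3    S4   18
add column qty_x10 = t['qty'] * 10:
  store  qty  qty_x10
0    S1   13      130
1    S2   14      140
2    S3   13      130
3    S4   18      180
Finally, mean of column 'qty_x10' = 145.0.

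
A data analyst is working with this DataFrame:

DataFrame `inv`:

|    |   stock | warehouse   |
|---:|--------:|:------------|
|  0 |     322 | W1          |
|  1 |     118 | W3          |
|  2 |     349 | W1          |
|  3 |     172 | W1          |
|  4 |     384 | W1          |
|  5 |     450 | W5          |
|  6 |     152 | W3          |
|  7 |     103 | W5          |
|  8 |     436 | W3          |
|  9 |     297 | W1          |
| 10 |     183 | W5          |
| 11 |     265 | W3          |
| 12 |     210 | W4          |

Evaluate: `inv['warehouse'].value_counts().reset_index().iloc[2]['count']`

3

value_counts of warehouse:
warehouse
W1    5
W3    4
W5    3
W4    1
Name: count, dtype: int64
reset_index():
  warehouse  count
0        W1      5
1        W3      4
2        W5      3
3        W4      1
Finally, value at position 2, column 'count' = 3.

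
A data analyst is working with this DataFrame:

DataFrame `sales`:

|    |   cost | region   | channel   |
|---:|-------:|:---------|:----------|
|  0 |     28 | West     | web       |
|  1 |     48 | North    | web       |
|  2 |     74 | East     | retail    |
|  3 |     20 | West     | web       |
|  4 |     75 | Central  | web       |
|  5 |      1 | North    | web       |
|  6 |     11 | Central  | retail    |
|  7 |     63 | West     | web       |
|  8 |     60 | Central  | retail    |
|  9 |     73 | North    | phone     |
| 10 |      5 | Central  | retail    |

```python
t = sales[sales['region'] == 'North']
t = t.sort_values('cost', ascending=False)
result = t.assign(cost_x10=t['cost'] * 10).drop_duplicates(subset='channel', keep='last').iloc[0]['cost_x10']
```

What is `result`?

filter rows where region == 'North':
   cost region channel
1    48  North     web
5     1  North     web
9    73  North   phone
sort by cost descending:
   cost region channel
9    73  North   phone
1    48  North     web
5     1  North     web
add column cost_x10 = t['cost'] * 10:
   cost region channel  cost_x10
9    73  North   phone       730
1    48  North     web       480
5     1  North     web        10
drop duplicate channel (keep=last):
   cost region channel  cost_x10
9    73  North   phone       730
5     1  North     web        10
So iloc[0]['cost_x10'] = 730.

730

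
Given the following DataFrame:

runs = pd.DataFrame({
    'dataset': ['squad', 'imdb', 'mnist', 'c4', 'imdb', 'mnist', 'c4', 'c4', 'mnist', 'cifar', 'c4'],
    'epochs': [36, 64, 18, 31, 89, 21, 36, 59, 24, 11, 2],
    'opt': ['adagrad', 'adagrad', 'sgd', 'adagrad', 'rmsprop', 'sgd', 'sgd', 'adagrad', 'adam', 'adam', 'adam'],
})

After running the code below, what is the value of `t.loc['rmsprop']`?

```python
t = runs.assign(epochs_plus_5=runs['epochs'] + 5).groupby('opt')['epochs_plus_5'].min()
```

add column epochs_plus_5 = runs['epochs'] + 5:
   dataset  epochs      opt  epochs_plus_5
0    squad      36  adagrad             41
1     imdb      64  adagrad             69
2    mnist      18      sgd             23
3       c4      31  adagrad             36
4     imdb      89  rmsprop             94
5    mnist      21      sgd             26
6       c4      36      sgd             41
7       c4      59  adagrad             64
8    mnist      24     adam             29
9    cifar      11     adam             16
10      c4       2     adam              7
group by opt, min of epochs_plus_5:
opt
adagrad    36
adam        7
rmsprop    94
sgd        23
Name: epochs_plus_5, dtype: int64
Hence 94.

94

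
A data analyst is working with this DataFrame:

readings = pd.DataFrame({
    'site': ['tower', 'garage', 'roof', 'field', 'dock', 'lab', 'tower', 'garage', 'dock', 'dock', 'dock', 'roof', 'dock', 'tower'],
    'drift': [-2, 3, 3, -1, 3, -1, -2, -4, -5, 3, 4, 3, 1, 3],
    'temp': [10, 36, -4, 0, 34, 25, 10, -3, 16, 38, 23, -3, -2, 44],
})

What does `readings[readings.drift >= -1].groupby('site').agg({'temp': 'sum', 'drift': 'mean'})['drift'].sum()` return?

9.75

filter rows where drift >= -1:
      site  drift  temp
1   garage      3    36
2     roof      3    -4
3    field     -1     0
4     dock      3    34
5      lab     -1    25
9     dock      3    38
10    dock      4    23
11    roof      3    -3
12    dock      1    -2
13   tower      3    44
group by site: sum(temp), mean(drift):
        temp  drift
site               
dock      93   2.75
field      0  -1.00
garage    36   3.00
lab       25  -1.00
roof      -7   3.00
tower     44   3.00
Finally, sum of column 'drift' = 9.75.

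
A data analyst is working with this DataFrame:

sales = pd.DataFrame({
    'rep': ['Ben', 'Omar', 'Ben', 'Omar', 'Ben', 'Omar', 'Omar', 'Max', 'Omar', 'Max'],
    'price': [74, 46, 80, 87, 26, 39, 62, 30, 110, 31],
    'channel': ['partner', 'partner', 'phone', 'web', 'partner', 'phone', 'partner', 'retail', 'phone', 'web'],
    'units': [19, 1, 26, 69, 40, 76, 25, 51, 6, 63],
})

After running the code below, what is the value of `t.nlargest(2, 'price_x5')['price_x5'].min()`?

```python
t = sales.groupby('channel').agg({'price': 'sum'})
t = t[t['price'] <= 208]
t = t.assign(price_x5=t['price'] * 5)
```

590

group by channel, sum of price:
         price
channel       
partner    208
phone      229
retail      30
web        118
filter rows where price <= 208:
         price
channel       
partner    208
retail      30
web        118
add column price_x5 = t['price'] * 5:
         price  price_x5
channel                 
partner    208      1040
retail      30       150
web        118       590
take 2 rows with largest price_x5:
         price  price_x5
channel                 
partner    208      1040
web        118       590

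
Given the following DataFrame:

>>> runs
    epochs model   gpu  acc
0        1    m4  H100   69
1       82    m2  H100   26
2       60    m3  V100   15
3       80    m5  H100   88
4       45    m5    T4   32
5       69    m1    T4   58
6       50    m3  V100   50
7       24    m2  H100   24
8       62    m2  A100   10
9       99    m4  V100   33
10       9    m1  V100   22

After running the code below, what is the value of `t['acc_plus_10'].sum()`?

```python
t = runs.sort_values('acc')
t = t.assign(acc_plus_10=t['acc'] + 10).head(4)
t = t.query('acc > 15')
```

66

sort by acc:
    epochs model   gpu  acc
8       62    m2  A100   10
2       60    m3  V100   15
10       9    m1  V100   22
7       24    m2  H100   24
1       82    m2  H100   26
4       45    m5    T4   32
9       99    m4  V100   33
6       50    m3  V100   50
5       69    m1    T4   58
0        1    m4  H100   69
3       80    m5  H100   88
add column acc_plus_10 = t['acc'] + 10:
    epochs model   gpu  acc  acc_plus_10
8       62    m2  A100   10           20
2       60    m3  V100   15           25
10       9    m1  V100   22           32
7       24    m2  H100   24           34
1       82    m2  H100   26           36
4       45    m5    T4   32           42
9       99    m4  V100   33           43
6       50    m3  V100   50           60
5       69    m1    T4   58           68
0        1    m4  H100   69           79
3       80    m5  H100   88           98
take first 4 rows:
    epochs model   gpu  acc  acc_plus_10
8       62    m2  A100   10           20
2       60    m3  V100   15           25
10       9    m1  V100   22           32
7       24    m2  H100   24           34
filter rows where acc > 15:
    epochs model   gpu  acc  acc_plus_10
10       9    m1  V100   22           32
7       24    m2  H100   24           34
Hence 66.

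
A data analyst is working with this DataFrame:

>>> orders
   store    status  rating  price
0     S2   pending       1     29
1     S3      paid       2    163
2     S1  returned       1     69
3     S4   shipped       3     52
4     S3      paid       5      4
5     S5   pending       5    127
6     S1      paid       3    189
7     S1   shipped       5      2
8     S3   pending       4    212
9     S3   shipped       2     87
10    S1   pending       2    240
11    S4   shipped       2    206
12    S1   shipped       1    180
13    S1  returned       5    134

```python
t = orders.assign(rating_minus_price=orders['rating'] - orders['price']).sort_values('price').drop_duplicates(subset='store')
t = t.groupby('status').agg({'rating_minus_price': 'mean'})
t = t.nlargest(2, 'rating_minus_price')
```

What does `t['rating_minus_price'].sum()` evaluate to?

-22.0

add column rating_minus_price = orders['rating'] - orders['price']:
   store    status  rating  price  rating_minus_price
0     S2   pending       1     29                 -28
1     S3      paid       2    163                -161
2     S1  returned       1     69                 -68
3     S4   shipped       3     52                 -49
4     S3      paid       5      4                   1
5     S5   pending       5    127                -122
6     S1      paid       3    189                -186
7     S1   shipped       5      2                   3
8     S3   pending       4    212                -208
9     S3   shipped       2     87                 -85
10    S1   pending       2    240                -238
11    S4   shipped       2    206                -204
12    S1   shipped       1    180                -179
13    S1  returned       5    134                -129
sort by price:
   store    status  rating  price  rating_minus_price
7     S1   shipped       5      2                   3
4     S3      paid       5      4                   1
0     S2   pending       1     29                 -28
3     S4   shipped       3     52                 -49
2     S1  returned       1     69                 -68
9     S3   shipped       2     87                 -85
5     S5   pending       5    127                -122
13    S1  returned       5    134                -129
1     S3      paid       2    163                -161
12    S1   shipped       1    180                -179
6     S1      paid       3    189                -186
11    S4   shipped       2    206                -204
8     S3   pending       4    212                -208
10    S1   pending       2    240                -238
drop duplicate store (keep=first):
  store   status  rating  price  rating_minus_price
7    S1  shipped       5      2                   3
4    S3     paid       5      4                   1
0    S2  pending       1     29                 -28
3    S4  shipped       3     52                 -49
5    S5  pending       5    127                -122
group by status, mean of rating_minus_price:
         rating_minus_price
status                     
paid                    1.0
pending               -75.0
shipped               -23.0
take 2 rows with largest rating_minus_price:
         rating_minus_price
status                     
paid                    1.0
shipped               -23.0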